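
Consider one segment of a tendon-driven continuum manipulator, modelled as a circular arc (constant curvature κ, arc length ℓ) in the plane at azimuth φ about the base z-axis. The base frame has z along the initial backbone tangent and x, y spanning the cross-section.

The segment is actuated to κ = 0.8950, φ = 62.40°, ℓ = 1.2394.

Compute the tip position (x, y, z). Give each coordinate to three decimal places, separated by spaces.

0.287 0.549 1.000

θ = κ·ℓ = 0.8950 × 1.2394 = 1.10926 rad
ρ = (1 − cos θ)/κ = (1 − 0.44532)/0.8950 = 0.61975
z = sin θ / κ = 0.89537/0.8950 = 1.00041
x = ρ cos φ = 0.61975 × cos(62.40°) = 0.28713
y = ρ sin φ = 0.61975 × sin(62.40°) = 0.54923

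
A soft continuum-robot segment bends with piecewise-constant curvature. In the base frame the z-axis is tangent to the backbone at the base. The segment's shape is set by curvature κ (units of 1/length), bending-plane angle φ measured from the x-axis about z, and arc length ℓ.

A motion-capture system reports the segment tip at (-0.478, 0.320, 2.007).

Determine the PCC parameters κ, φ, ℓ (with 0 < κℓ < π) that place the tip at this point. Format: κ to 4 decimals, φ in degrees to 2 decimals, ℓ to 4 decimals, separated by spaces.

ρ = √(x²+y²) = √(-0.478² + 0.320²) = 0.57523
φ = atan2(y, x) mod 360° = atan2(0.320, -0.478) = 146.1994°
|p|² = ρ² + z² = 0.57523² + 2.007² = 4.35893
κ = 2ρ / |p|² = 2×0.57523 / 4.35893 = 0.26393
θ = 2·atan2(ρ, z) = 2·atan2(0.57523, 2.007) = 0.55825 rad
ℓ = θ/κ = 0.55825/0.26393 = 2.11517

0.2639 146.20 2.1152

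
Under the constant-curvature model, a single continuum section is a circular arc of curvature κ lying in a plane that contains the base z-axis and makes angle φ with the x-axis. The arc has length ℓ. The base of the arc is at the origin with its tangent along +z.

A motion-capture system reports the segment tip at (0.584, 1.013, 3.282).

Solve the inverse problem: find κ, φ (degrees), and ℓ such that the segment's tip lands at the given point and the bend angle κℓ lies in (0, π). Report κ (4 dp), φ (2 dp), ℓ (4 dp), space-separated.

0.1927 60.04 3.5530

ρ = √(x²+y²) = √(0.584² + 1.013²) = 1.16928
φ = atan2(y, x) mod 360° = atan2(1.013, 0.584) = 60.0363°
|p|² = ρ² + z² = 1.16928² + 3.282² = 12.13875
κ = 2ρ / |p|² = 2×1.16928 / 12.13875 = 0.19265
θ = 2·atan2(ρ, z) = 2·atan2(1.16928, 3.282) = 0.68450 rad
ℓ = θ/κ = 0.68450/0.19265 = 3.55303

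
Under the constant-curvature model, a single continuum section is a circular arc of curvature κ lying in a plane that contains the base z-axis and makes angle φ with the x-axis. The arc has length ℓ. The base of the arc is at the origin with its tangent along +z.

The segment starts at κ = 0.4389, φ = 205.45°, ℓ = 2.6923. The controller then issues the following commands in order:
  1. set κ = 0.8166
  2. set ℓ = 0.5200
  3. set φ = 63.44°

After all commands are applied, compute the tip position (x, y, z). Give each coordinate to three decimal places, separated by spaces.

initial: κ=0.4389, φ=205.45°, ℓ=2.6923
cmd 1: set κ=0.8166 → (κ,φ,ℓ)=(0.8166,205.45°,2.6923) → tip=(-1.7552,-0.8353,0.9911)
cmd 2: set ℓ=0.5200 → (κ,φ,ℓ)=(0.8166,205.45°,0.5200) → tip=(-0.0982,-0.0467,0.5045)
cmd 3: set φ=63.44° → (κ,φ,ℓ)=(0.8166,63.44°,0.5200) → tip=(0.0486,0.0973,0.5045)

0.049 0.097 0.505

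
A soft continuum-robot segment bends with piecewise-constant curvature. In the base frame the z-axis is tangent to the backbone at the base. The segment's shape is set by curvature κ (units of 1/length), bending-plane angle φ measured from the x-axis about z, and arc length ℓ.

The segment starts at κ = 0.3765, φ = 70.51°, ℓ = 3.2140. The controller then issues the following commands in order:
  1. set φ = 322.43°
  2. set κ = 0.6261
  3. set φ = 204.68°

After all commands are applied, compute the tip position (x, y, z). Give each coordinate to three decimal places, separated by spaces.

initial: κ=0.3765, φ=70.51°, ℓ=3.2140
cmd 1: set φ=322.43° → (κ,φ,ℓ)=(0.3765,322.43°,3.2140) → tip=(1.3622,-1.0479,2.4851)
cmd 2: set κ=0.6261 → (κ,φ,ℓ)=(0.6261,322.43°,3.2140) → tip=(1.8069,-1.3900,1.4440)
cmd 3: set φ=204.68° → (κ,φ,ℓ)=(0.6261,204.68°,3.2140) → tip=(-2.0714,-0.9519,1.4440)

-2.071 -0.952 1.444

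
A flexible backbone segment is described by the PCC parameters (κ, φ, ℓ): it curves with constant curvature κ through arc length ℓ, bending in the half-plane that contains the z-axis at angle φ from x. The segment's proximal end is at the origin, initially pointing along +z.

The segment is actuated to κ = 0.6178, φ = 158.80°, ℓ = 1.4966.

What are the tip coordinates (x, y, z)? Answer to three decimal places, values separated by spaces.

θ = κ·ℓ = 0.6178 × 1.4966 = 0.92460 rad
ρ = (1 − cos θ)/κ = (1 − 0.60215)/0.6178 = 0.64397
z = sin θ / κ = 0.79838/0.6178 = 1.29229
x = ρ cos φ = 0.64397 × cos(158.80°) = -0.60039
y = ρ sin φ = 0.64397 × sin(158.80°) = 0.23288

-0.600 0.233 1.292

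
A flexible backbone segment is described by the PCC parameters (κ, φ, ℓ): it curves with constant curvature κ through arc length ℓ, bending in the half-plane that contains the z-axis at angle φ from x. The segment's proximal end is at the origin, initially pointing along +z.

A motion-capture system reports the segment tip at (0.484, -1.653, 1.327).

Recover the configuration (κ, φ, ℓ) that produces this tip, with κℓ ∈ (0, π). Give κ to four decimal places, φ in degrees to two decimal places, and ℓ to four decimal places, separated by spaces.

ρ = √(x²+y²) = √(0.484² + -1.653²) = 1.72240
φ = atan2(y, x) mod 360° = atan2(-1.653, 0.484) = 286.3201°
|p|² = ρ² + z² = 1.72240² + 1.327² = 4.72759
κ = 2ρ / |p|² = 2×1.72240 / 4.72759 = 0.72866
θ = 2·atan2(ρ, z) = 2·atan2(1.72240, 1.327) = 1.82869 rad
ℓ = θ/κ = 1.82869/0.72866 = 2.50966

0.7287 286.32 2.5097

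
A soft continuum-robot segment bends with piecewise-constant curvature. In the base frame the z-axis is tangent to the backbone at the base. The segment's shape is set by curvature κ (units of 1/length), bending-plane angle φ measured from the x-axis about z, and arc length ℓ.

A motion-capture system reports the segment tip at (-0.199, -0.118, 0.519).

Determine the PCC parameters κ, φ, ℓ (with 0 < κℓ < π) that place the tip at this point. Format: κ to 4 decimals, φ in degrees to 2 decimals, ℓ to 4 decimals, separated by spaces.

1.4330 210.67 0.5852

ρ = √(x²+y²) = √(-0.199² + -0.118²) = 0.23135
φ = atan2(y, x) mod 360° = atan2(-0.118, -0.199) = 210.6664°
|p|² = ρ² + z² = 0.23135² + 0.519² = 0.32289
κ = 2ρ / |p|² = 2×0.23135 / 0.32289 = 1.43304
θ = 2·atan2(ρ, z) = 2·atan2(0.23135, 0.519) = 0.83866 rad
ℓ = θ/κ = 0.83866/1.43304 = 0.58523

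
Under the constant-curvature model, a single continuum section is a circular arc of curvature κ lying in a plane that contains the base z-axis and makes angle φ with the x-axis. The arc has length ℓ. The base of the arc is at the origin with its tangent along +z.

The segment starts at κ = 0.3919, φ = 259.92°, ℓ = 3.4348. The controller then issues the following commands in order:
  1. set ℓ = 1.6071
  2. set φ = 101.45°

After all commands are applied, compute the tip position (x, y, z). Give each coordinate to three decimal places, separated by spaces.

initial: κ=0.3919, φ=259.92°, ℓ=3.4348
cmd 1: set ℓ=1.6071 → (κ,φ,ℓ)=(0.3919,259.92°,1.6071) → tip=(-0.0857,-0.4820,1.5029)
cmd 2: set φ=101.45° → (κ,φ,ℓ)=(0.3919,101.45°,1.6071) → tip=(-0.0972,0.4798,1.5029)

-0.097 0.480 1.503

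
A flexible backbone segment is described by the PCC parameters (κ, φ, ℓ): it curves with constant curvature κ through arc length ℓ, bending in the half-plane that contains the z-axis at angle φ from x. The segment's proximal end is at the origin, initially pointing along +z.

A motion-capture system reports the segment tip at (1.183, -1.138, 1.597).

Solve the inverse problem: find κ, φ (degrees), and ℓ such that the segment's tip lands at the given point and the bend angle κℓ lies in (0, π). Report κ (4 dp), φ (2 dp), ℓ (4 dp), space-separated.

ρ = √(x²+y²) = √(1.183² + -1.138²) = 1.64150
φ = atan2(y, x) mod 360° = atan2(-1.138, 1.183) = 316.1107°
|p|² = ρ² + z² = 1.64150² + 1.597² = 5.24494
κ = 2ρ / |p|² = 2×1.64150 / 5.24494 = 0.62594
θ = 2·atan2(ρ, z) = 2·atan2(1.64150, 1.597) = 1.59828 rad
ℓ = θ/κ = 1.59828/0.62594 = 2.55341

0.6259 316.11 2.5534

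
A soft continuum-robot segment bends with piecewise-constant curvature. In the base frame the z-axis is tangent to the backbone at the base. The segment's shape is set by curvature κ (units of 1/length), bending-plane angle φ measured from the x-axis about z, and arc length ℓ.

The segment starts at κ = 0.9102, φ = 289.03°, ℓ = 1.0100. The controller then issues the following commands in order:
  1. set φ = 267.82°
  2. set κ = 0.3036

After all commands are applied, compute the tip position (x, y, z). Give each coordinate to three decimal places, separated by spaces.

-0.006 -0.154 0.994

initial: κ=0.9102, φ=289.03°, ℓ=1.0100
cmd 1: set φ=267.82° → (κ,φ,ℓ)=(0.9102,267.82°,1.0100) → tip=(-0.0165,-0.4321,0.8736)
cmd 2: set κ=0.3036 → (κ,φ,ℓ)=(0.3036,267.82°,1.0100) → tip=(-0.0058,-0.1535,0.9942)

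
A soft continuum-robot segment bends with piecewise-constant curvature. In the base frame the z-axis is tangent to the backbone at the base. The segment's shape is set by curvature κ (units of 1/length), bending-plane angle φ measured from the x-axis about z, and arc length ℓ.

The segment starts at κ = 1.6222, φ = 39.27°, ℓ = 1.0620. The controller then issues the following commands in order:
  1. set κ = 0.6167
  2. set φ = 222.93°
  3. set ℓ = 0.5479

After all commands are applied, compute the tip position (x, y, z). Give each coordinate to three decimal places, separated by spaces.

-0.067 -0.062 0.538

initial: κ=1.6222, φ=39.27°, ℓ=1.0620
cmd 1: set κ=0.6167 → (κ,φ,ℓ)=(0.6167,39.27°,1.0620) → tip=(0.2597,0.2124,0.9877)
cmd 2: set φ=222.93° → (κ,φ,ℓ)=(0.6167,222.93°,1.0620) → tip=(-0.2457,-0.2285,0.9877)
cmd 3: set ℓ=0.5479 → (κ,φ,ℓ)=(0.6167,222.93°,0.5479) → tip=(-0.0671,-0.0624,0.5375)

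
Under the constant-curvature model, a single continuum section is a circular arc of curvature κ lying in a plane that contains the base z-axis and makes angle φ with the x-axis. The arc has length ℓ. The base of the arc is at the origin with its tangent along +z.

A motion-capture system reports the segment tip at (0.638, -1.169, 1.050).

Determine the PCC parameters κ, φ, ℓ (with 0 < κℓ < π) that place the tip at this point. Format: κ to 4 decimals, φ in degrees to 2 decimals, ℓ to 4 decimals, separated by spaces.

ρ = √(x²+y²) = √(0.638² + -1.169²) = 1.33177
φ = atan2(y, x) mod 360° = atan2(-1.169, 0.638) = 298.6242°
|p|² = ρ² + z² = 1.33177² + 1.050² = 2.87610
κ = 2ρ / |p|² = 2×1.33177 / 2.87610 = 0.92609
θ = 2·atan2(ρ, z) = 2·atan2(1.33177, 1.050) = 1.80631 rad
ℓ = θ/κ = 1.80631/0.92609 = 1.95046

0.9261 298.62 1.9505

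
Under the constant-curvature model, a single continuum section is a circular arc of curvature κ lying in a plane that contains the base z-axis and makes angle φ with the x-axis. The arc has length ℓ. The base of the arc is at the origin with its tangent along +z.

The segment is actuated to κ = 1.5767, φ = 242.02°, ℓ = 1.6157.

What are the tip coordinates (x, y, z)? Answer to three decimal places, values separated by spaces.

-0.544 -1.024 0.355

θ = κ·ℓ = 1.5767 × 1.6157 = 2.54747 rad
ρ = (1 − cos θ)/κ = (1 − -0.82864)/1.5767 = 1.15979
z = sin θ / κ = 0.55978/1.5767 = 0.35503
x = ρ cos φ = 1.15979 × cos(242.02°) = -0.54413
y = ρ sin φ = 1.15979 × sin(242.02°) = -1.02422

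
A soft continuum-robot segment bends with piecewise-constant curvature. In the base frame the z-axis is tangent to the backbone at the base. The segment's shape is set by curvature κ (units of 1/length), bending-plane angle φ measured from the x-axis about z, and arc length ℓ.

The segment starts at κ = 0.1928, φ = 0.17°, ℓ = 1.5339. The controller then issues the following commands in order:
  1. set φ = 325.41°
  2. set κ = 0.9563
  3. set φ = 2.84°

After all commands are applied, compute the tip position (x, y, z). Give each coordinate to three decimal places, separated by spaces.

initial: κ=0.1928, φ=0.17°, ℓ=1.5339
cmd 1: set φ=325.41° → (κ,φ,ℓ)=(0.1928,325.41°,1.5339) → tip=(0.1854,-0.1278,1.5116)
cmd 2: set κ=0.9563 → (κ,φ,ℓ)=(0.9563,325.41°,1.5339) → tip=(0.7715,-0.5321,1.0401)
cmd 3: set φ=2.84° → (κ,φ,ℓ)=(0.9563,2.84°,1.5339) → tip=(0.9361,0.0464,1.0401)

0.936 0.046 1.040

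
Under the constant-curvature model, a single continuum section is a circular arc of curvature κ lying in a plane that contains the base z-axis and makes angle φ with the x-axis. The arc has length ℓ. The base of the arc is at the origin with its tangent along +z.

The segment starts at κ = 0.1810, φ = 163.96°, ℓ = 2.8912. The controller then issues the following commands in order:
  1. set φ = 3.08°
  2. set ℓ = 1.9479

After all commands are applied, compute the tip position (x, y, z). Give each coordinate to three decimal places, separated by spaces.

0.339 0.018 1.908

initial: κ=0.1810, φ=163.96°, ℓ=2.8912
cmd 1: set φ=3.08° → (κ,φ,ℓ)=(0.1810,3.08°,2.8912) → tip=(0.7383,0.0397,2.7610)
cmd 2: set ℓ=1.9479 → (κ,φ,ℓ)=(0.1810,3.08°,1.9479) → tip=(0.3394,0.0183,1.9078)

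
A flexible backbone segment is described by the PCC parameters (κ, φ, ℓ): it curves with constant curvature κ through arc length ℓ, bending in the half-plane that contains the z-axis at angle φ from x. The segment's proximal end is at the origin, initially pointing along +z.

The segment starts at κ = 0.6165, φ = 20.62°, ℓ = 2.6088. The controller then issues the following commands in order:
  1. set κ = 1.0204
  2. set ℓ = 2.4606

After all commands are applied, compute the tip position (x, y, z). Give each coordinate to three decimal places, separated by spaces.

1.658 0.624 0.578

initial: κ=0.6165, φ=20.62°, ℓ=2.6088
cmd 1: set κ=1.0204 → (κ,φ,ℓ)=(1.0204,20.62°,2.6088) → tip=(1.7310,0.6513,0.4522)
cmd 2: set ℓ=2.4606 → (κ,φ,ℓ)=(1.0204,20.62°,2.4606) → tip=(1.6579,0.6238,0.5780)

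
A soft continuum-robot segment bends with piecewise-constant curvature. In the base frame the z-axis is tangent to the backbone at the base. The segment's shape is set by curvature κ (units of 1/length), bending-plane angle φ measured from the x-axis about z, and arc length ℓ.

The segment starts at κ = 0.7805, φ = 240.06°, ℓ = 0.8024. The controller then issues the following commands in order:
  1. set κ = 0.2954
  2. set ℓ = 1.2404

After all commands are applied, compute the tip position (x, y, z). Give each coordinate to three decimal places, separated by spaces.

initial: κ=0.7805, φ=240.06°, ℓ=0.8024
cmd 1: set κ=0.2954 → (κ,φ,ℓ)=(0.2954,240.06°,0.8024) → tip=(-0.0472,-0.0820,0.7949)
cmd 2: set ℓ=1.2404 → (κ,φ,ℓ)=(0.2954,240.06°,1.2404) → tip=(-0.1122,-0.1947,1.2128)

-0.112 -0.195 1.213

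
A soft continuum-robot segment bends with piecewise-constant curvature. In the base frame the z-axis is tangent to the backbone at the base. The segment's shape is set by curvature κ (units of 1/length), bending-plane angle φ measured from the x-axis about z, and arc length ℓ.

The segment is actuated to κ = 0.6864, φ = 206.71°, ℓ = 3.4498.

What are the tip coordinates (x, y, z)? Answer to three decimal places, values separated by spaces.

-2.232 -1.123 1.018

θ = κ·ℓ = 0.6864 × 3.4498 = 2.36794 rad
ρ = (1 − cos θ)/κ = (1 − -0.71537)/0.6864 = 2.49907
z = sin θ / κ = 0.69875/0.6864 = 1.01799
x = ρ cos φ = 2.49907 × cos(206.71°) = -2.23241
y = ρ sin φ = 2.49907 × sin(206.71°) = -1.12327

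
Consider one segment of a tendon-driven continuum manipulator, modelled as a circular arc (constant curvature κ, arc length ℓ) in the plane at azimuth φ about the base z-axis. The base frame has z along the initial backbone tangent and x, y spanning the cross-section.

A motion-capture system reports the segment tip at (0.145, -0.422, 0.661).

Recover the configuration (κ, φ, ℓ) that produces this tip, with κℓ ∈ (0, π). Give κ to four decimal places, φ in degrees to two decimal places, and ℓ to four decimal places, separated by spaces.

1.4031 288.96 0.8464

ρ = √(x²+y²) = √(0.145² + -0.422²) = 0.44622
φ = atan2(y, x) mod 360° = atan2(-0.422, 0.145) = 288.9628°
|p|² = ρ² + z² = 0.44622² + 0.661² = 0.63603
κ = 2ρ / |p|² = 2×0.44622 / 0.63603 = 1.40313
θ = 2·atan2(ρ, z) = 2·atan2(0.44622, 0.661) = 1.18759 rad
ℓ = θ/κ = 1.18759/1.40313 = 0.84638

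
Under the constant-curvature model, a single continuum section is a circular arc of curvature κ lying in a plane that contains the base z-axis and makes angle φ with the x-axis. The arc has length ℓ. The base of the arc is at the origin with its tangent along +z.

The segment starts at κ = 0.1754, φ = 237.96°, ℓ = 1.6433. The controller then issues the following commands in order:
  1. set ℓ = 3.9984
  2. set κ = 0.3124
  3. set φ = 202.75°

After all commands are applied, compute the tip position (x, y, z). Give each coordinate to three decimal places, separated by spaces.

-2.019 -0.846 3.037

initial: κ=0.1754, φ=237.96°, ℓ=1.6433
cmd 1: set ℓ=3.9984 → (κ,φ,ℓ)=(0.1754,237.96°,3.9984) → tip=(-0.7138,-1.1406,3.6786)
cmd 2: set κ=0.3124 → (κ,φ,ℓ)=(0.3124,237.96°,3.9984) → tip=(-1.1613,-1.8555,3.0368)
cmd 3: set φ=202.75° → (κ,φ,ℓ)=(0.3124,202.75°,3.9984) → tip=(-2.0186,-0.8465,3.0368)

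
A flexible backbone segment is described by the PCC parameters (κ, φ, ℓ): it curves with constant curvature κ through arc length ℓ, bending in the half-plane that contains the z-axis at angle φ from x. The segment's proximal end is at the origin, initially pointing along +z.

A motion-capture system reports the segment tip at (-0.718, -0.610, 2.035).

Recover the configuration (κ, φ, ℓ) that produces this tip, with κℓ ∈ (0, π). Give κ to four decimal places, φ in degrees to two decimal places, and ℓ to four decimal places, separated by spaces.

ρ = √(x²+y²) = √(-0.718² + -0.610²) = 0.94214
φ = atan2(y, x) mod 360° = atan2(-0.610, -0.718) = 220.3506°
|p|² = ρ² + z² = 0.94214² + 2.035² = 5.02885
κ = 2ρ / |p|² = 2×0.94214 / 5.02885 = 0.37469
θ = 2·atan2(ρ, z) = 2·atan2(0.94214, 2.035) = 0.86717 rad
ℓ = θ/κ = 0.86717/0.37469 = 2.31435

0.3747 220.35 2.3143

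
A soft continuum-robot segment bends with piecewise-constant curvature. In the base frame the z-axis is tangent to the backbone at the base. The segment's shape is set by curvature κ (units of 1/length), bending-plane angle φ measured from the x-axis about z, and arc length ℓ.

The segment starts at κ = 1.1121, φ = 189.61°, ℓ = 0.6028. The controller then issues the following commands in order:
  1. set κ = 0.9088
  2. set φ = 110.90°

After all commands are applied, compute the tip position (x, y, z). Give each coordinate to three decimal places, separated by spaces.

-0.057 0.150 0.573

initial: κ=1.1121, φ=189.61°, ℓ=0.6028
cmd 1: set κ=0.9088 → (κ,φ,ℓ)=(0.9088,189.61°,0.6028) → tip=(-0.1588,-0.0269,0.5731)
cmd 2: set φ=110.90° → (κ,φ,ℓ)=(0.9088,110.90°,0.6028) → tip=(-0.0574,0.1504,0.5731)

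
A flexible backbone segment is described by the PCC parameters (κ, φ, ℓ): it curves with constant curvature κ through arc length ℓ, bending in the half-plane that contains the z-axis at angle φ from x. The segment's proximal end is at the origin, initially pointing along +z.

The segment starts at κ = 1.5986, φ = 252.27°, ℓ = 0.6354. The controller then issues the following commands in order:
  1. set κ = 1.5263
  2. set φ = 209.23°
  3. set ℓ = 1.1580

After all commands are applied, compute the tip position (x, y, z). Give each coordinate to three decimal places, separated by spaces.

initial: κ=1.5986, φ=252.27°, ℓ=0.6354
cmd 1: set κ=1.5263 → (κ,φ,ℓ)=(1.5263,252.27°,0.6354) → tip=(-0.0867,-0.2712,0.5404)
cmd 2: set φ=209.23° → (κ,φ,ℓ)=(1.5263,209.23°,0.6354) → tip=(-0.2485,-0.1390,0.5404)
cmd 3: set ℓ=1.1580 → (κ,φ,ℓ)=(1.5263,209.23°,1.1580) → tip=(-0.6835,-0.3824,0.6426)

-0.683 -0.382 0.643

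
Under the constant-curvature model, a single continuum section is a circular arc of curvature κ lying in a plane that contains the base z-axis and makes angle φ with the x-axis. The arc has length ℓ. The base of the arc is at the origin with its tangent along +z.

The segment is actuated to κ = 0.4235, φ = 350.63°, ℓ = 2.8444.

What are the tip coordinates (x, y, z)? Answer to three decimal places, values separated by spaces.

θ = κ·ℓ = 0.4235 × 2.8444 = 1.20460 rad
ρ = (1 − cos θ)/κ = (1 − 0.35806)/0.4235 = 1.51579
z = sin θ / κ = 0.93370/0.4235 = 2.20472
x = ρ cos φ = 1.51579 × cos(350.63°) = 1.49556
y = ρ sin φ = 1.51579 × sin(350.63°) = -0.24678

1.496 -0.247 2.205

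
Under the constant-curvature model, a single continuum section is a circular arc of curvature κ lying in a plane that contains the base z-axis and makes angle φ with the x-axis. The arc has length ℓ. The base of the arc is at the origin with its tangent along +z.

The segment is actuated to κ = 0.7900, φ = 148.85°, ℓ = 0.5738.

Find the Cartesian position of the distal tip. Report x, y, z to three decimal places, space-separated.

θ = κ·ℓ = 0.7900 × 0.5738 = 0.45330 rad
ρ = (1 − cos θ)/κ = (1 − 0.89901)/0.7900 = 0.12784
z = sin θ / κ = 0.43794/0.7900 = 0.55435
x = ρ cos φ = 0.12784 × cos(148.85°) = -0.10941
y = ρ sin φ = 0.12784 × sin(148.85°) = 0.06613

-0.109 0.066 0.554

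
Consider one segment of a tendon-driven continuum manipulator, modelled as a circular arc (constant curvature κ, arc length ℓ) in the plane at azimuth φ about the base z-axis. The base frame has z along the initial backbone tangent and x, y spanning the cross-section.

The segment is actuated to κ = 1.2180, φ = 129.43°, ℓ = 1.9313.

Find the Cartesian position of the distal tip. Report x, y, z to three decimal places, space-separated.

θ = κ·ℓ = 1.2180 × 1.9313 = 2.35232 rad
ρ = (1 − cos θ)/κ = (1 − -0.70436)/1.2180 = 1.39931
z = sin θ / κ = 0.70984/1.2180 = 0.58279
x = ρ cos φ = 1.39931 × cos(129.43°) = -0.88875
y = ρ sin φ = 1.39931 × sin(129.43°) = 1.08083

-0.889 1.081 0.583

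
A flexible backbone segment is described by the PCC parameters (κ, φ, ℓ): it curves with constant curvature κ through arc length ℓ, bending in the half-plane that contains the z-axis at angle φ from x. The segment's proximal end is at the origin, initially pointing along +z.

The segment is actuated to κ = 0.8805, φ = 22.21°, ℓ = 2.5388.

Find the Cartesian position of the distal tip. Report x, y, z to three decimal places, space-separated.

1.700 0.694 0.894

θ = κ·ℓ = 0.8805 × 2.5388 = 2.23541 rad
ρ = (1 − cos θ)/κ = (1 − -0.61676)/0.8805 = 1.83618
z = sin θ / κ = 0.78715/0.8805 = 0.89398
x = ρ cos φ = 1.83618 × cos(22.21°) = 1.69995
y = ρ sin φ = 1.83618 × sin(22.21°) = 0.69408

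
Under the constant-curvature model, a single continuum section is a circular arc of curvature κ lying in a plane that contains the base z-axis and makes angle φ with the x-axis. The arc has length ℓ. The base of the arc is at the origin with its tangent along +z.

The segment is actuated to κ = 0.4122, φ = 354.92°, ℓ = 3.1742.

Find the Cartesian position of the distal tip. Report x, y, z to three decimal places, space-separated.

θ = κ·ℓ = 0.4122 × 3.1742 = 1.30841 rad
ρ = (1 − cos θ)/κ = (1 − 0.25939)/0.4122 = 1.79672
z = sin θ / κ = 0.96577/0.4122 = 2.34297
x = ρ cos φ = 1.79672 × cos(354.92°) = 1.78967
y = ρ sin φ = 1.79672 × sin(354.92°) = -0.15909

1.790 -0.159 2.343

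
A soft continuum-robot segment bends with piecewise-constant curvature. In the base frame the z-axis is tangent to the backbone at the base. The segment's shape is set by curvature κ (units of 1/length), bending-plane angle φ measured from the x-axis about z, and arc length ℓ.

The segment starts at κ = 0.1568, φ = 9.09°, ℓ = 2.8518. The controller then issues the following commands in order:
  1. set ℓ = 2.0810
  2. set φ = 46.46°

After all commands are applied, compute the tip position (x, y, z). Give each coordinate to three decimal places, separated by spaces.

0.232 0.244 2.044

initial: κ=0.1568, φ=9.09°, ℓ=2.8518
cmd 1: set ℓ=2.0810 → (κ,φ,ℓ)=(0.1568,9.09°,2.0810) → tip=(0.3323,0.0532,2.0443)
cmd 2: set φ=46.46° → (κ,φ,ℓ)=(0.1568,46.46°,2.0810) → tip=(0.2318,0.2439,2.0443)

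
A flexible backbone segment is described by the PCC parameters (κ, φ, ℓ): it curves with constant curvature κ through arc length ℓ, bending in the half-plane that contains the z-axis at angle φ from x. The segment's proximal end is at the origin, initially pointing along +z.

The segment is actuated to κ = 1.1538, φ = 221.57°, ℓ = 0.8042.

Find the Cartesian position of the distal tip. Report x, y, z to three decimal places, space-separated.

-0.260 -0.230 0.694

θ = κ·ℓ = 1.1538 × 0.8042 = 0.92789 rad
ρ = (1 − cos θ)/κ = (1 − 0.59953)/1.1538 = 0.34709
z = sin θ / κ = 0.80035/1.1538 = 0.69367
x = ρ cos φ = 0.34709 × cos(221.57°) = -0.25967
y = ρ sin φ = 0.34709 × sin(221.57°) = -0.23031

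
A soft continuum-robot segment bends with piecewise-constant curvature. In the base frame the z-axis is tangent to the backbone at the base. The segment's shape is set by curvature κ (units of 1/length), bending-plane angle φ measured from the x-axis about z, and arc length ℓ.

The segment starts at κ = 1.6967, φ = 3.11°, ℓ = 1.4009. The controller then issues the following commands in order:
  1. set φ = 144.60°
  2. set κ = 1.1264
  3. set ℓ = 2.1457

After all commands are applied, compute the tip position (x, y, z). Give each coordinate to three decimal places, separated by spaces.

initial: κ=1.6967, φ=3.11°, ℓ=1.4009
cmd 1: set φ=144.60° → (κ,φ,ℓ)=(1.6967,144.60°,1.4009) → tip=(-0.8271,0.5878,0.4080)
cmd 2: set κ=1.1264 → (κ,φ,ℓ)=(1.1264,144.60°,1.4009) → tip=(-0.7289,0.5180,0.8878)
cmd 3: set ℓ=2.1457 → (κ,φ,ℓ)=(1.1264,144.60°,2.1457) → tip=(-1.2655,0.8993,0.5885)

-1.265 0.899 0.589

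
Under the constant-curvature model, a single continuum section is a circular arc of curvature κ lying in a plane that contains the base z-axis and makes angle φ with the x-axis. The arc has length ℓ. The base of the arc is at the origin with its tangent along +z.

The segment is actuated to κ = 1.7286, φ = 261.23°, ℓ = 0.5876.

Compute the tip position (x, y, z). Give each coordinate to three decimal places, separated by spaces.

θ = κ·ℓ = 1.7286 × 0.5876 = 1.01573 rad
ρ = (1 − cos θ)/κ = (1 − 0.52700)/1.7286 = 0.27363
z = sin θ / κ = 0.84986/1.7286 = 0.49165
x = ρ cos φ = 0.27363 × cos(261.23°) = -0.04172
y = ρ sin φ = 0.27363 × sin(261.23°) = -0.27043

-0.042 -0.270 0.492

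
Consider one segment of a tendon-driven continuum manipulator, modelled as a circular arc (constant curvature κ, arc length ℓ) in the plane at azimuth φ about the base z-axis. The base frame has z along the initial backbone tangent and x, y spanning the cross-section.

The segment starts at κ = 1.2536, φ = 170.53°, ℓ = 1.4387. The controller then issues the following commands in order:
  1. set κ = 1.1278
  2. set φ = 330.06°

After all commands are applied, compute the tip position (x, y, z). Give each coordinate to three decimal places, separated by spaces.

0.808 -0.465 0.885

initial: κ=1.2536, φ=170.53°, ℓ=1.4387
cmd 1: set κ=1.1278 → (κ,φ,ℓ)=(1.1278,170.53°,1.4387) → tip=(-0.9199,0.1534,0.8855)
cmd 2: set φ=330.06° → (κ,φ,ℓ)=(1.1278,330.06°,1.4387) → tip=(0.8081,-0.4654,0.8855)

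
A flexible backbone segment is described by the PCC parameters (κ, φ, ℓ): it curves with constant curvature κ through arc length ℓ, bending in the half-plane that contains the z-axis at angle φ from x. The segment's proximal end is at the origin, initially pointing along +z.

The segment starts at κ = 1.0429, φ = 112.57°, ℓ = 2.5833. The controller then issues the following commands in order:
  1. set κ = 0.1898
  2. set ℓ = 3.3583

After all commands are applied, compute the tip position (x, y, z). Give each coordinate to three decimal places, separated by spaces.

-0.397 0.955 3.135

initial: κ=1.0429, φ=112.57°, ℓ=2.5833
cmd 1: set κ=0.1898 → (κ,φ,ℓ)=(0.1898,112.57°,2.5833) → tip=(-0.2382,0.5732,2.4810)
cmd 2: set ℓ=3.3583 → (κ,φ,ℓ)=(0.1898,112.57°,3.3583) → tip=(-0.3971,0.9553,3.1355)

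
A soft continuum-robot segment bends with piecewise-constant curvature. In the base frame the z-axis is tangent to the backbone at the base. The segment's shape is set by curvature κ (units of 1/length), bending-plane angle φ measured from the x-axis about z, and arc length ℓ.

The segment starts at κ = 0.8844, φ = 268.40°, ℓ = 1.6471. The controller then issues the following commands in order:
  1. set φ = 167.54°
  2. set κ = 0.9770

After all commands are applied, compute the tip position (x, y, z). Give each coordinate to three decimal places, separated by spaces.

-1.038 0.229 1.023

initial: κ=0.8844, φ=268.40°, ℓ=1.6471
cmd 1: set φ=167.54° → (κ,φ,ℓ)=(0.8844,167.54°,1.6471) → tip=(-0.9784,0.2162,1.1234)
cmd 2: set κ=0.9770 → (κ,φ,ℓ)=(0.9770,167.54°,1.6471) → tip=(-1.0378,0.2293,1.0228)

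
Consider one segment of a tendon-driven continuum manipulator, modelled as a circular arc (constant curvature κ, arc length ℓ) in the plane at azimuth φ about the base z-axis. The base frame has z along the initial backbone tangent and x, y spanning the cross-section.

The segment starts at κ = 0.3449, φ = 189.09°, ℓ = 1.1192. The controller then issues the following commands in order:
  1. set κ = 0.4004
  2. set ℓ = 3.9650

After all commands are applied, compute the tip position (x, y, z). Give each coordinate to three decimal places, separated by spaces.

initial: κ=0.3449, φ=189.09°, ℓ=1.1192
cmd 1: set κ=0.4004 → (κ,φ,ℓ)=(0.4004,189.09°,1.1192) → tip=(-0.2435,-0.0390,1.0821)
cmd 2: set ℓ=3.9650 → (κ,φ,ℓ)=(0.4004,189.09°,3.9650) → tip=(-2.5075,-0.4012,2.4972)

-2.508 -0.401 2.497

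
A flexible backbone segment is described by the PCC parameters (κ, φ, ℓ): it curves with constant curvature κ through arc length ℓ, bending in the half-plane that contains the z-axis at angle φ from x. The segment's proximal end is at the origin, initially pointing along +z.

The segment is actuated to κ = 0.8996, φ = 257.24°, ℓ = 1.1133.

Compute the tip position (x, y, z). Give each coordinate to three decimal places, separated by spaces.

θ = κ·ℓ = 0.8996 × 1.1133 = 1.00152 rad
ρ = (1 − cos θ)/κ = (1 − 0.53902)/0.8996 = 0.51243
z = sin θ / κ = 0.84229/0.8996 = 0.93630
x = ρ cos φ = 0.51243 × cos(257.24°) = -0.11318
y = ρ sin φ = 0.51243 × sin(257.24°) = -0.49977

-0.113 -0.500 0.936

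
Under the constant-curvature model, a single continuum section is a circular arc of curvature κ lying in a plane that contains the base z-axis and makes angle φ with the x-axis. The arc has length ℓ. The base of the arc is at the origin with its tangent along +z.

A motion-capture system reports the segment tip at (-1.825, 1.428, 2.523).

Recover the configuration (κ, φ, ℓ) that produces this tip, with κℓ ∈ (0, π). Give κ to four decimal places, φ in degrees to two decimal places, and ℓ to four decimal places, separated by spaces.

ρ = √(x²+y²) = √(-1.825² + 1.428²) = 2.31728
φ = atan2(y, x) mod 360° = atan2(1.428, -1.825) = 141.9580°
|p|² = ρ² + z² = 2.31728² + 2.523² = 11.73534
κ = 2ρ / |p|² = 2×2.31728 / 11.73534 = 0.39492
θ = 2·atan2(ρ, z) = 2·atan2(2.31728, 2.523) = 1.48585 rad
ℓ = θ/κ = 1.48585/0.39492 = 3.76236

0.3949 141.96 3.7624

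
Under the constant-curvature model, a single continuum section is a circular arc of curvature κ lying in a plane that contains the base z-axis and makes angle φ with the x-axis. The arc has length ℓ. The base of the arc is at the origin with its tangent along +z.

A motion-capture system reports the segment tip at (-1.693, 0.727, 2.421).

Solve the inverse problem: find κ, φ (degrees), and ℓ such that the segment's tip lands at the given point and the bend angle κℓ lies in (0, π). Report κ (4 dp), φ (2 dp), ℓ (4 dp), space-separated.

ρ = √(x²+y²) = √(-1.693² + 0.727²) = 1.84249
φ = atan2(y, x) mod 360° = atan2(0.727, -1.693) = 156.7606°
|p|² = ρ² + z² = 1.84249² + 2.421² = 9.25602
κ = 2ρ / |p|² = 2×1.84249 / 9.25602 = 0.39812
θ = 2·atan2(ρ, z) = 2·atan2(1.84249, 2.421) = 1.30107 rad
ℓ = θ/κ = 1.30107/0.39812 = 3.26804

0.3981 156.76 3.2680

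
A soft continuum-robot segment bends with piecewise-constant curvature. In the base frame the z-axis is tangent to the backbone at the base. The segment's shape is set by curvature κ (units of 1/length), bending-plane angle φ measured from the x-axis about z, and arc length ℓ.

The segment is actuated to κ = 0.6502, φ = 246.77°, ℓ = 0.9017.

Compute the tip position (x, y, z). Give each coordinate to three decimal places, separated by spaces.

-0.101 -0.236 0.851

θ = κ·ℓ = 0.6502 × 0.9017 = 0.58629 rad
ρ = (1 − cos θ)/κ = (1 − 0.83300)/0.6502 = 0.25684
z = sin θ / κ = 0.55327/0.6502 = 0.85092
x = ρ cos φ = 0.25684 × cos(246.77°) = -0.10130
y = ρ sin φ = 0.25684 × sin(246.77°) = -0.23602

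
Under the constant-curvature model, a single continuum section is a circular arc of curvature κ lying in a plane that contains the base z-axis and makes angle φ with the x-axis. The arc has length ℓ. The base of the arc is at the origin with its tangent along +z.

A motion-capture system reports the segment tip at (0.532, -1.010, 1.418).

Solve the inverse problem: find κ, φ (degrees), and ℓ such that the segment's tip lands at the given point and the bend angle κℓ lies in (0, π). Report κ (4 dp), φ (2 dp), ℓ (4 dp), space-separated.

ρ = √(x²+y²) = √(0.532² + -1.010²) = 1.14154
φ = atan2(y, x) mod 360° = atan2(-1.010, 0.532) = 297.7772°
|p|² = ρ² + z² = 1.14154² + 1.418² = 3.31385
κ = 2ρ / |p|² = 2×1.14154 / 3.31385 = 0.68895
θ = 2·atan2(ρ, z) = 2·atan2(1.14154, 1.418) = 1.35561 rad
ℓ = θ/κ = 1.35561/0.68895 = 1.96764

0.6890 297.78 1.9676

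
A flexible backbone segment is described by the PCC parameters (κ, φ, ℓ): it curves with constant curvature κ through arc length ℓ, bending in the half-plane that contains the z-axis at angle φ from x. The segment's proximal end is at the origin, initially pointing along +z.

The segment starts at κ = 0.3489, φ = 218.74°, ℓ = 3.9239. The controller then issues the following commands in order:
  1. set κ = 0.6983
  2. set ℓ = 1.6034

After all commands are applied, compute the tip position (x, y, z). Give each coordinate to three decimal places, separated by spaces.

initial: κ=0.3489, φ=218.74°, ℓ=3.9239
cmd 1: set κ=0.6983 → (κ,φ,ℓ)=(0.6983,218.74°,3.9239) → tip=(-2.1451,-1.7210,0.5597)
cmd 2: set ℓ=1.6034 → (κ,φ,ℓ)=(0.6983,218.74°,1.6034) → tip=(-0.6300,-0.5054,1.2888)

-0.630 -0.505 1.289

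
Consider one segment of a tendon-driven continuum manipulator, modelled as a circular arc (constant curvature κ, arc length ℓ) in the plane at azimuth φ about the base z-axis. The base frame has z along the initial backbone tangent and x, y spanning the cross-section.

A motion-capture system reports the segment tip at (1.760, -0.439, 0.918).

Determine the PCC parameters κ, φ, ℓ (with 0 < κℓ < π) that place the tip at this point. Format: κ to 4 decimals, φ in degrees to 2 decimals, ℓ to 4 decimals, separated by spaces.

0.8778 345.99 2.5116

ρ = √(x²+y²) = √(1.760² + -0.439²) = 1.81392
φ = atan2(y, x) mod 360° = atan2(-0.439, 1.760) = 345.9944°
|p|² = ρ² + z² = 1.81392² + 0.918² = 4.13305
κ = 2ρ / |p|² = 2×1.81392 / 4.13305 = 0.87777
θ = 2·atan2(ρ, z) = 2·atan2(1.81392, 0.918) = 2.20459 rad
ℓ = θ/κ = 2.20459/0.87777 = 2.51158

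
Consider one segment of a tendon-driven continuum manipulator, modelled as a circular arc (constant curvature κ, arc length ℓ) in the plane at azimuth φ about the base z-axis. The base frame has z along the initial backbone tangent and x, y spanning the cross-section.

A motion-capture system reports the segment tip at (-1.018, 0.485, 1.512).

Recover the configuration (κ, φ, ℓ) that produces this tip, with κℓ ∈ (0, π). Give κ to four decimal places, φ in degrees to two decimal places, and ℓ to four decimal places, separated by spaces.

0.6339 154.53 2.0217

ρ = √(x²+y²) = √(-1.018² + 0.485²) = 1.12763
φ = atan2(y, x) mod 360° = atan2(0.485, -1.018) = 154.5257°
|p|² = ρ² + z² = 1.12763² + 1.512² = 3.55769
κ = 2ρ / |p|² = 2×1.12763 / 3.55769 = 0.63391
θ = 2·atan2(ρ, z) = 2·atan2(1.12763, 1.512) = 1.28160 rad
ℓ = θ/κ = 1.28160/0.63391 = 2.02173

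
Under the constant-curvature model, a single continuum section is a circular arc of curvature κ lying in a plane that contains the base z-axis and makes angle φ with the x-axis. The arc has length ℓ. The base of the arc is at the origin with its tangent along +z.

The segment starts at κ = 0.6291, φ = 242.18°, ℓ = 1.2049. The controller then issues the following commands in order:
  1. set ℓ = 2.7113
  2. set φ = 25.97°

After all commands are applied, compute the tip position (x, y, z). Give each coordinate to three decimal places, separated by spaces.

1.621 0.790 1.575

initial: κ=0.6291, φ=242.18°, ℓ=1.2049
cmd 1: set ℓ=2.7113 → (κ,φ,ℓ)=(0.6291,242.18°,2.7113) → tip=(-0.8416,-1.5949,1.5751)
cmd 2: set φ=25.97° → (κ,φ,ℓ)=(0.6291,25.97°,2.7113) → tip=(1.6212,0.7897,1.5751)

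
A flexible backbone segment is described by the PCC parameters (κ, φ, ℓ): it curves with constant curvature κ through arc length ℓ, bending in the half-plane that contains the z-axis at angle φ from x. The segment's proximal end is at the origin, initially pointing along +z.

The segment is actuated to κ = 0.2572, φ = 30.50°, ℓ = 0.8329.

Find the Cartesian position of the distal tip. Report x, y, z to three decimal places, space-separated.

0.077 0.045 0.827

θ = κ·ℓ = 0.2572 × 0.8329 = 0.21422 rad
ρ = (1 − cos θ)/κ = (1 − 0.97714)/0.2572 = 0.08887
z = sin θ / κ = 0.21259/0.2572 = 0.82654
x = ρ cos φ = 0.08887 × cos(30.50°) = 0.07657
y = ρ sin φ = 0.08887 × sin(30.50°) = 0.04511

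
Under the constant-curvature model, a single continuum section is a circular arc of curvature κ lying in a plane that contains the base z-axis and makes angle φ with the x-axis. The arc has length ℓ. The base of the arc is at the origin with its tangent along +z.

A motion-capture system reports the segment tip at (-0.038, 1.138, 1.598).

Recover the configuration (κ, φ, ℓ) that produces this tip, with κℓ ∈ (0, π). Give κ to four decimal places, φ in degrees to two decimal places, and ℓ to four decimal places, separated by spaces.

0.5915 91.91 2.0933

ρ = √(x²+y²) = √(-0.038² + 1.138²) = 1.13863
φ = atan2(y, x) mod 360° = atan2(1.138, -0.038) = 91.9125°
|p|² = ρ² + z² = 1.13863² + 1.598² = 3.85009
κ = 2ρ / |p|² = 2×1.13863 / 3.85009 = 0.59148
θ = 2·atan2(ρ, z) = 2·atan2(1.13863, 1.598) = 1.23818 rad
ℓ = θ/κ = 1.23818/0.59148 = 2.09335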